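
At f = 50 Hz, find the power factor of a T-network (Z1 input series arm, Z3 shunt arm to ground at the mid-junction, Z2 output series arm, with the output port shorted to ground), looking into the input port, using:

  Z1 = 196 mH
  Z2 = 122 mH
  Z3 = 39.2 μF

Step 1 — Angular frequency: ω = 2π·f = 2π·50 = 314.2 rad/s.
Step 2 — Component impedances:
  Z1: Z = jωL = j·314.2·0.196 = 0 + j61.58 Ω
  Z2: Z = jωL = j·314.2·0.122 = 0 + j38.33 Ω
  Z3: Z = 1/(jωC) = -j/(ω·C) = 0 - j81.2 Ω
Step 3 — With the output port shorted to ground, the output series arm Z2 runs from the junction to ground; the shunt arm Z3 also runs from the junction to ground. They appear in parallel: Z3 || Z2 = 0 + j72.59 Ω.
Step 4 — Series with input arm Z1: Z_in = Z1 + (Z3 || Z2) = 0 + j134.2 Ω = 134.2∠90.0° Ω.
Step 5 — Power factor: PF = cos(φ) = Re(Z)/|Z| = 0/134.2 = 0.
Step 6 — Type: Im(Z) = 134.2 ⇒ lagging (phase φ = 90.0°).

PF = 0 (lagging, φ = 90.0°)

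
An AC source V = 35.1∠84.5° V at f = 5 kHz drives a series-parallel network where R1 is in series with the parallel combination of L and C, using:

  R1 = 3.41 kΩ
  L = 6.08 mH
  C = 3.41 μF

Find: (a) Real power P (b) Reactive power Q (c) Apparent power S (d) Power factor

Step 1 — Angular frequency: ω = 2π·f = 2π·5000 = 3.142e+04 rad/s.
Step 2 — Component impedances:
  R1: Z = R = 3410 Ω
  L: Z = jωL = j·3.142e+04·0.00608 = 0 + j191 Ω
  C: Z = 1/(jωC) = -j/(ω·C) = 0 - j9.335 Ω
Step 3 — Parallel branch: L || C = 1/(1/L + 1/C) = 0 - j9.814 Ω.
Step 4 — Series with R1: Z_total = R1 + (L || C) = 3410 - j9.814 Ω = 3410∠-0.2° Ω.
Step 5 — Source phasor: V = 35.1∠84.5° V = 3.364 + j34.94 V.
Step 6 — Current: I = V / Z = 0.0009571 + j0.01025 A = 0.01029∠84.7° A.
Step 7 — Complex power: S = V·I* = 0.3613 - j0.00104 VA.
Step 8 — Real power: P = Re(S) = 0.3613 W.
Step 9 — Reactive power: Q = Im(S) = -0.00104 VAR.
Step 10 — Apparent power: |S| = 0.3613 VA.
Step 11 — Power factor: PF = P/|S| = 1 (leading).

(a) P = 0.3613 W  (b) Q = -0.00104 VAR  (c) S = 0.3613 VA  (d) PF = 1 (leading)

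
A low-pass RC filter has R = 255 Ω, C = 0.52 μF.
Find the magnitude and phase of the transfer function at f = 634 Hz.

Step 1 — Angular frequency: ω = 2π·634 = 3984 rad/s.
Step 2 — Transfer function: H(jω) = 1/(1 + jωRC).
Step 3 — Denominator: 1 + jωRC = 1 + j·3984·255·5.2e-07 = 1 + j0.5282.
Step 4 — H = 0.7819 - j0.413.
Step 5 — Magnitude: |H| = 0.8842 (-1.1 dB); phase: φ = -27.8°.

|H| = 0.8842 (-1.1 dB), φ = -27.8°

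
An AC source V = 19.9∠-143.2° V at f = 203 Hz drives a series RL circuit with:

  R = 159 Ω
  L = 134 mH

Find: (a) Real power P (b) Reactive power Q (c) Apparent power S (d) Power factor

Step 1 — Angular frequency: ω = 2π·f = 2π·203 = 1275 rad/s.
Step 2 — Component impedances:
  R: Z = R = 159 Ω
  L: Z = jωL = j·1275·0.134 = 0 + j170.9 Ω
Step 3 — Series combination: Z_total = R + L = 159 + j170.9 Ω = 233.4∠47.1° Ω.
Step 4 — Source phasor: V = 19.9∠-143.2° V = -15.93 - j11.92 V.
Step 5 — Current: I = V / Z = -0.08388 + j0.0152 A = 0.08525∠169.7° A.
Step 6 — Complex power: S = V·I* = 1.155 + j1.242 VA.
Step 7 — Real power: P = Re(S) = 1.155 W.
Step 8 — Reactive power: Q = Im(S) = 1.242 VAR.
Step 9 — Apparent power: |S| = 1.696 VA.
Step 10 — Power factor: PF = P/|S| = 0.6811 (lagging).

(a) P = 1.155 W  (b) Q = 1.242 VAR  (c) S = 1.696 VA  (d) PF = 0.6811 (lagging)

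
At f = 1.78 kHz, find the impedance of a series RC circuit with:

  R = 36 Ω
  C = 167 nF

Step 1 — Angular frequency: ω = 2π·f = 2π·1780 = 1.118e+04 rad/s.
Step 2 — Component impedances:
  R: Z = R = 36 Ω
  C: Z = 1/(jωC) = -j/(ω·C) = 0 - j535.4 Ω
Step 3 — Series combination: Z_total = R + C = 36 - j535.4 Ω = 536.6∠-86.2° Ω.

Z = 36 - j535.4 Ω = 536.6∠-86.2° Ω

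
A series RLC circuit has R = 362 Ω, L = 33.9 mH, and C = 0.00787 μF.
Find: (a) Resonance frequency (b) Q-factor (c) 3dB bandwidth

Step 1 — Resonance condition Im(Z)=0 gives ω₀ = 1/√(LC).
Step 2 — ω₀ = 1/√(0.0339·7.87e-09) = 6.122e+04 rad/s.
Step 3 — f₀ = ω₀/(2π) = 9744 Hz.
Step 4 — Series Q: Q = ω₀L/R = 6.122e+04·0.0339/362 = 5.733.
Step 5 — 3dB bandwidth: Δω = ω₀/Q = 1.068e+04 rad/s; BW = Δω/(2π) = 1700 Hz.

(a) f₀ = 9744 Hz  (b) Q = 5.733  (c) BW = 1700 Hz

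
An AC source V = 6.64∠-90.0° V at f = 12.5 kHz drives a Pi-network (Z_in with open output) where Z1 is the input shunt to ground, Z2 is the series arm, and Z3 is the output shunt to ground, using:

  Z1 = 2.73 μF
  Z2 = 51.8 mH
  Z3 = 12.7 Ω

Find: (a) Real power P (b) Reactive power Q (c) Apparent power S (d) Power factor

Step 1 — Angular frequency: ω = 2π·f = 2π·1.25e+04 = 7.854e+04 rad/s.
Step 2 — Component impedances:
  Z1: Z = 1/(jωC) = -j/(ω·C) = 0 - j4.664 Ω
  Z2: Z = jωL = j·7.854e+04·0.0518 = 0 + j4068 Ω
  Z3: Z = R = 12.7 Ω
Step 3 — With open output, the series arm Z2 and the output shunt Z3 appear in series to ground: Z2 + Z3 = 12.7 + j4068 Ω.
Step 4 — Parallel with input shunt Z1: Z_in = Z1 || (Z2 + Z3) = 1.673e-05 - j4.669 Ω = 4.669∠-90.0° Ω.
Step 5 — Source phasor: V = 6.64∠-90.0° V = 0 - j6.64 V.
Step 6 — Current: I = V / Z = 1.422 - j5.095e-06 A = 1.422∠-0.0° A.
Step 7 — Complex power: S = V·I* = 3.383e-05 - j9.443 VA.
Step 8 — Real power: P = Re(S) = 3.383e-05 W.
Step 9 — Reactive power: Q = Im(S) = -9.443 VAR.
Step 10 — Apparent power: |S| = 9.443 VA.
Step 11 — Power factor: PF = P/|S| = 3.583e-06 (leading).

(a) P = 3.383e-05 W  (b) Q = -9.443 VAR  (c) S = 9.443 VA  (d) PF = 3.583e-06 (leading)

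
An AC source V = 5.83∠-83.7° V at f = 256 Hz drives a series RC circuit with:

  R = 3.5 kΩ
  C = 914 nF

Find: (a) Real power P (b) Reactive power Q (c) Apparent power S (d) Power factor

Step 1 — Angular frequency: ω = 2π·f = 2π·256 = 1608 rad/s.
Step 2 — Component impedances:
  R: Z = R = 3500 Ω
  C: Z = 1/(jωC) = -j/(ω·C) = 0 - j680.2 Ω
Step 3 — Series combination: Z_total = R + C = 3500 - j680.2 Ω = 3565∠-11.0° Ω.
Step 4 — Source phasor: V = 5.83∠-83.7° V = 0.6398 - j5.795 V.
Step 5 — Current: I = V / Z = 0.0004862 - j0.001561 A = 0.001635∠-72.7° A.
Step 6 — Complex power: S = V·I* = 0.009358 - j0.001819 VA.
Step 7 — Real power: P = Re(S) = 0.009358 W.
Step 8 — Reactive power: Q = Im(S) = -0.001819 VAR.
Step 9 — Apparent power: |S| = 0.009533 VA.
Step 10 — Power factor: PF = P/|S| = 0.9816 (leading).

(a) P = 0.009358 W  (b) Q = -0.001819 VAR  (c) S = 0.009533 VA  (d) PF = 0.9816 (leading)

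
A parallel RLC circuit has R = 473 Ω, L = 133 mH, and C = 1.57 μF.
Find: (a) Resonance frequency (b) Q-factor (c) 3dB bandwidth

Step 1 — Resonance: ω₀ = 1/√(LC) = 1/√(0.133·1.57e-06) = 2188 rad/s.
Step 2 — f₀ = ω₀/(2π) = 348.3 Hz.
Step 3 — Parallel Q: Q = R/(ω₀L) = 473/(2188·0.133) = 1.625.
Step 4 — Bandwidth: Δω = ω₀/Q = 1347 rad/s; BW = Δω/(2π) = 214.3 Hz.

(a) f₀ = 348.3 Hz  (b) Q = 1.625  (c) BW = 214.3 Hz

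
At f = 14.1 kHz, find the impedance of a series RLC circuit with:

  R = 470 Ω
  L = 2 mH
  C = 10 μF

Step 1 — Angular frequency: ω = 2π·f = 2π·1.41e+04 = 8.859e+04 rad/s.
Step 2 — Component impedances:
  R: Z = R = 470 Ω
  L: Z = jωL = j·8.859e+04·0.002 = 0 + j177.2 Ω
  C: Z = 1/(jωC) = -j/(ω·C) = 0 - j1.129 Ω
Step 3 — Series combination: Z_total = R + L + C = 470 + j176.1 Ω = 501.9∠20.5° Ω.

Z = 470 + j176.1 Ω = 501.9∠20.5° Ω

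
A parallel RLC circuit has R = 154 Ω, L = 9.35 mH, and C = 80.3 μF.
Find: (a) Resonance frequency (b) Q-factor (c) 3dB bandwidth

Step 1 — Resonance: ω₀ = 1/√(LC) = 1/√(0.00935·8.03e-05) = 1154 rad/s.
Step 2 — f₀ = ω₀/(2π) = 183.7 Hz.
Step 3 — Parallel Q: Q = R/(ω₀L) = 154/(1154·0.00935) = 14.27.
Step 4 — Bandwidth: Δω = ω₀/Q = 80.87 rad/s; BW = Δω/(2π) = 12.87 Hz.

(a) f₀ = 183.7 Hz  (b) Q = 14.27  (c) BW = 12.87 Hz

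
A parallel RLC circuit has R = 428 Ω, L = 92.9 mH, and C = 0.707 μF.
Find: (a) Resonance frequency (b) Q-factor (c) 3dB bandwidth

Step 1 — Resonance: ω₀ = 1/√(LC) = 1/√(0.0929·7.07e-07) = 3902 rad/s.
Step 2 — f₀ = ω₀/(2π) = 621 Hz.
Step 3 — Parallel Q: Q = R/(ω₀L) = 428/(3902·0.0929) = 1.181.
Step 4 — Bandwidth: Δω = ω₀/Q = 3305 rad/s; BW = Δω/(2π) = 526 Hz.

(a) f₀ = 621 Hz  (b) Q = 1.181  (c) BW = 526 Hz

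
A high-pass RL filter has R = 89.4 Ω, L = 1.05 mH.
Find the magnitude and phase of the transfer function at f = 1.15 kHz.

Step 1 — Angular frequency: ω = 2π·1150 = 7226 rad/s.
Step 2 — Transfer function: H(jω) = jωL/(R + jωL).
Step 3 — Numerator jωL = j·7.587; denominator R + jωL = 89.4 + j7.587.
Step 4 — H = 0.007151 + j0.08426.
Step 5 — Magnitude: |H| = 0.08456 (-21.5 dB); phase: φ = 85.1°.

|H| = 0.08456 (-21.5 dB), φ = 85.1°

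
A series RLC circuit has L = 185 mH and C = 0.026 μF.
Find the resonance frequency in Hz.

Step 1 — Resonance condition Im(Z)=0 gives ω₀ = 1/√(LC).
Step 2 — ω₀ = 1/√(0.185·2.6e-08) = 1.442e+04 rad/s.
Step 3 — f₀ = ω₀/(2π) = 2295 Hz.

f₀ = 2295 Hz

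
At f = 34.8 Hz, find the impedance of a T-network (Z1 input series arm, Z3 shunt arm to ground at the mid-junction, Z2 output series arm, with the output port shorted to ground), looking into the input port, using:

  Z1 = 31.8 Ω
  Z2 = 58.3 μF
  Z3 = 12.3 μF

Step 1 — Angular frequency: ω = 2π·f = 2π·34.8 = 218.7 rad/s.
Step 2 — Component impedances:
  Z1: Z = R = 31.8 Ω
  Z2: Z = 1/(jωC) = -j/(ω·C) = 0 - j78.45 Ω
  Z3: Z = 1/(jωC) = -j/(ω·C) = 0 - j371.8 Ω
Step 3 — With the output port shorted to ground, the output series arm Z2 runs from the junction to ground; the shunt arm Z3 also runs from the junction to ground. They appear in parallel: Z3 || Z2 = 0 - j64.78 Ω.
Step 4 — Series with input arm Z1: Z_in = Z1 + (Z3 || Z2) = 31.8 - j64.78 Ω = 72.16∠-63.9° Ω.

Z = 31.8 - j64.78 Ω = 72.16∠-63.9° Ω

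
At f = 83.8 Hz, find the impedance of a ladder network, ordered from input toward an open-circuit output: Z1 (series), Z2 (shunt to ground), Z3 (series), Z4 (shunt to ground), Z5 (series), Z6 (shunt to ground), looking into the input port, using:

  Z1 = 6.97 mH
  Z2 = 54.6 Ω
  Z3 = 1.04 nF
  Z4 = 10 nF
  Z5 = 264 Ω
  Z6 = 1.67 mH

Step 1 — Angular frequency: ω = 2π·f = 2π·83.8 = 526.5 rad/s.
Step 2 — Component impedances:
  Z1: Z = jωL = j·526.5·0.00697 = 0 + j3.67 Ω
  Z2: Z = R = 54.6 Ω
  Z3: Z = 1/(jωC) = -j/(ω·C) = 0 - j1.826e+06 Ω
  Z4: Z = 1/(jωC) = -j/(ω·C) = 0 - j1.899e+05 Ω
  Z5: Z = R = 264 Ω
  Z6: Z = jωL = j·526.5·0.00167 = 0 + j0.8793 Ω
Step 3 — Ladder network (open output): work backward from the far end, alternating series and parallel combinations. Z_in = 54.6 + j3.668 Ω = 54.72∠3.8° Ω.

Z = 54.6 + j3.668 Ω = 54.72∠3.8° Ω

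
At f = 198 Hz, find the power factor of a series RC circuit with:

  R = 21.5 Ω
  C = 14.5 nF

Step 1 — Angular frequency: ω = 2π·f = 2π·198 = 1244 rad/s.
Step 2 — Component impedances:
  R: Z = R = 21.5 Ω
  C: Z = 1/(jωC) = -j/(ω·C) = 0 - j5.544e+04 Ω
Step 3 — Series combination: Z_total = R + C = 21.5 - j5.544e+04 Ω = 5.544e+04∠-90.0° Ω.
Step 4 — Power factor: PF = cos(φ) = Re(Z)/|Z| = 21.5/5.544e+04 = 0.0003878.
Step 5 — Type: Im(Z) = -5.544e+04 ⇒ leading (phase φ = -90.0°).

PF = 0.0003878 (leading, φ = -90.0°)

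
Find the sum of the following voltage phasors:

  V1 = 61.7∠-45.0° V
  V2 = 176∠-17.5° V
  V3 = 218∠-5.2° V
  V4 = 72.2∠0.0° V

Step 1 — Convert each phasor to rectangular form:
  V1 = 61.7·(cos(-45.0°) + j·sin(-45.0°)) = 43.63 - j43.63 V
  V2 = 176·(cos(-17.5°) + j·sin(-17.5°)) = 167.9 - j52.92 V
  V3 = 218·(cos(-5.2°) + j·sin(-5.2°)) = 217.1 - j19.76 V
  V4 = 72.2·(cos(0.0°) + j·sin(0.0°)) = 72.2 V
Step 2 — Sum components: V_total = 500.8 - j116.3 V.
Step 3 — Convert to polar: |V_total| = 514.1 V, ∠V_total = -13.1°.

V_total = 514.1∠-13.1° V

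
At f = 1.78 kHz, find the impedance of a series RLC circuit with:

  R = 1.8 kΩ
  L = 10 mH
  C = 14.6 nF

Step 1 — Angular frequency: ω = 2π·f = 2π·1780 = 1.118e+04 rad/s.
Step 2 — Component impedances:
  R: Z = R = 1800 Ω
  L: Z = jωL = j·1.118e+04·0.01 = 0 + j111.8 Ω
  C: Z = 1/(jωC) = -j/(ω·C) = 0 - j6124 Ω
Step 3 — Series combination: Z_total = R + L + C = 1800 - j6012 Ω = 6276∠-73.3° Ω.

Z = 1800 - j6012 Ω = 6276∠-73.3° Ω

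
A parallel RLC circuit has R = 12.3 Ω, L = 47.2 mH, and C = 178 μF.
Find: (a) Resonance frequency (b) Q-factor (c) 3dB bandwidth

Step 1 — Resonance: ω₀ = 1/√(LC) = 1/√(0.0472·0.000178) = 345 rad/s.
Step 2 — f₀ = ω₀/(2π) = 54.91 Hz.
Step 3 — Parallel Q: Q = R/(ω₀L) = 12.3/(345·0.0472) = 0.7553.
Step 4 — Bandwidth: Δω = ω₀/Q = 456.7 rad/s; BW = Δω/(2π) = 72.69 Hz.

(a) f₀ = 54.91 Hz  (b) Q = 0.7553  (c) BW = 72.69 Hz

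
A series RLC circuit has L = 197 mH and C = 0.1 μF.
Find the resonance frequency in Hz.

Step 1 — Resonance condition Im(Z)=0 gives ω₀ = 1/√(LC).
Step 2 — ω₀ = 1/√(0.197·1e-07) = 7125 rad/s.
Step 3 — f₀ = ω₀/(2π) = 1134 Hz.

f₀ = 1134 Hz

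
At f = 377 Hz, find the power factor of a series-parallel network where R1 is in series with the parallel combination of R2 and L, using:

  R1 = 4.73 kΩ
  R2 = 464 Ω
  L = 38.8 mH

Step 1 — Angular frequency: ω = 2π·f = 2π·377 = 2369 rad/s.
Step 2 — Component impedances:
  R1: Z = R = 4730 Ω
  R2: Z = R = 464 Ω
  L: Z = jωL = j·2369·0.0388 = 0 + j91.91 Ω
Step 3 — Parallel branch: R2 || L = 1/(1/R2 + 1/L) = 17.52 + j88.44 Ω.
Step 4 — Series with R1: Z_total = R1 + (R2 || L) = 4748 + j88.44 Ω = 4748∠1.1° Ω.
Step 5 — Power factor: PF = cos(φ) = Re(Z)/|Z| = 4747.5/4748.3 = 0.9998.
Step 6 — Type: Im(Z) = 88.44 ⇒ lagging (phase φ = 1.1°).

PF = 0.9998 (lagging, φ = 1.1°)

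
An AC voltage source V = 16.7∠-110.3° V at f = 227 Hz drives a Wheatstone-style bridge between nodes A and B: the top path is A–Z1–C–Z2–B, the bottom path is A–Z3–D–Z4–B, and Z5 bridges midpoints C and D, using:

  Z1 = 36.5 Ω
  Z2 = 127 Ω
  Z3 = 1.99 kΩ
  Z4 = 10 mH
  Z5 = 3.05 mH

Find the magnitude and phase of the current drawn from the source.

Step 1 — Angular frequency: ω = 2π·f = 2π·227 = 1426 rad/s.
Step 2 — Component impedances:
  Z1: Z = R = 36.5 Ω
  Z2: Z = R = 127 Ω
  Z3: Z = R = 1990 Ω
  Z4: Z = jωL = j·1426·0.01 = 0 + j14.26 Ω
  Z5: Z = jωL = j·1426·0.00305 = 0 + j4.35 Ω
Step 3 — Bridge requires nodal analysis (the Z5 bridge couples midpoints C and D, so the two paths cannot be reduced to a simple series/parallel combination). Setting node B to ground and injecting 1 A at node A, the 3-node admittance system at A, C, D solves to V_A = Z_AB = 38.5 + j18.07 Ω = 42.53∠25.1° Ω.
Step 4 — Source phasor: V = 16.7∠-110.3° V = -5.794 - j15.66 V.
Step 5 — Ohm's law: I = V / Z_total = (-5.794 - j15.66) / (38.5 + j18.07) = -0.2798 - j0.2755 A.
Step 6 — Convert to polar: |I| = 0.3927 A, ∠I = -135.4°.

I = 0.3927∠-135.4° A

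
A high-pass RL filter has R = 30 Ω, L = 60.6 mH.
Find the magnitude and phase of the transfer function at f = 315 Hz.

Step 1 — Angular frequency: ω = 2π·315 = 1979 rad/s.
Step 2 — Transfer function: H(jω) = jωL/(R + jωL).
Step 3 — Numerator jωL = j·119.9; denominator R + jωL = 30 + j119.9.
Step 4 — H = 0.9411 + j0.2354.
Step 5 — Magnitude: |H| = 0.9701 (-0.3 dB); phase: φ = 14.0°.

|H| = 0.9701 (-0.3 dB), φ = 14.0°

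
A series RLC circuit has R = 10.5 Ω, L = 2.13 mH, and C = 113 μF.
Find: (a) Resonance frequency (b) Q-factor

Step 1 — Resonance condition Im(Z)=0 gives ω₀ = 1/√(LC).
Step 2 — ω₀ = 1/√(0.00213·0.000113) = 2038 rad/s.
Step 3 — f₀ = ω₀/(2π) = 324.4 Hz.
Step 4 — Series Q: Q = ω₀L/R = 2038·0.00213/10.5 = 0.4135.

(a) f₀ = 324.4 Hz  (b) Q = 0.4135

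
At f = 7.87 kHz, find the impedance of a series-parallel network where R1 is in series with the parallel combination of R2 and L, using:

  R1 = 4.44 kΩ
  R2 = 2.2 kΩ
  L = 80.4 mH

Step 1 — Angular frequency: ω = 2π·f = 2π·7870 = 4.945e+04 rad/s.
Step 2 — Component impedances:
  R1: Z = R = 4440 Ω
  R2: Z = R = 2200 Ω
  L: Z = jωL = j·4.945e+04·0.0804 = 0 + j3976 Ω
Step 3 — Parallel branch: R2 || L = 1/(1/R2 + 1/L) = 1684 + j932 Ω.
Step 4 — Series with R1: Z_total = R1 + (R2 || L) = 6124 + j932 Ω = 6195∠8.7° Ω.

Z = 6124 + j932 Ω = 6195∠8.7° Ω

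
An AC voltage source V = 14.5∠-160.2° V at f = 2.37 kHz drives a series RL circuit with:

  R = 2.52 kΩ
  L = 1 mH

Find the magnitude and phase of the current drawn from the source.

Step 1 — Angular frequency: ω = 2π·f = 2π·2370 = 1.489e+04 rad/s.
Step 2 — Component impedances:
  R: Z = R = 2520 Ω
  L: Z = jωL = j·1.489e+04·0.001 = 0 + j14.89 Ω
Step 3 — Series combination: Z_total = R + L = 2520 + j14.89 Ω = 2520∠0.3° Ω.
Step 4 — Source phasor: V = 14.5∠-160.2° V = -13.64 - j4.912 V.
Step 5 — Ohm's law: I = V / Z_total = (-13.64 - j4.912) / (2520 + j14.89) = -0.005425 - j0.001917 A.
Step 6 — Convert to polar: |I| = 0.005754 A, ∠I = -160.5°.

I = 0.005754∠-160.5° A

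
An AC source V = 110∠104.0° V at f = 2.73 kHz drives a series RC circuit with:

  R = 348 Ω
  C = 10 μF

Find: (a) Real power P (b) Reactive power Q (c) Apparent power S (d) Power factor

Step 1 — Angular frequency: ω = 2π·f = 2π·2730 = 1.715e+04 rad/s.
Step 2 — Component impedances:
  R: Z = R = 348 Ω
  C: Z = 1/(jωC) = -j/(ω·C) = 0 - j5.83 Ω
Step 3 — Series combination: Z_total = R + C = 348 - j5.83 Ω = 348∠-1.0° Ω.
Step 4 — Source phasor: V = 110∠104.0° V = -26.61 + j106.7 V.
Step 5 — Current: I = V / Z = -0.08158 + j0.3053 A = 0.316∠105.0° A.
Step 6 — Complex power: S = V·I* = 34.76 - j0.5823 VA.
Step 7 — Real power: P = Re(S) = 34.76 W.
Step 8 — Reactive power: Q = Im(S) = -0.5823 VAR.
Step 9 — Apparent power: |S| = 34.77 VA.
Step 10 — Power factor: PF = P/|S| = 0.9999 (leading).

(a) P = 34.76 W  (b) Q = -0.5823 VAR  (c) S = 34.77 VA  (d) PF = 0.9999 (leading)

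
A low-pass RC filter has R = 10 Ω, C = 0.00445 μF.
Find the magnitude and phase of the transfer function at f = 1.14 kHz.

Step 1 — Angular frequency: ω = 2π·1140 = 7163 rad/s.
Step 2 — Transfer function: H(jω) = 1/(1 + jωRC).
Step 3 — Denominator: 1 + jωRC = 1 + j·7163·10·4.45e-09 = 1 + j0.0003187.
Step 4 — H = 1 - j0.0003187.
Step 5 — Magnitude: |H| = 1 (-0.0 dB); phase: φ = -0.0°.

|H| = 1 (-0.0 dB), φ = -0.0°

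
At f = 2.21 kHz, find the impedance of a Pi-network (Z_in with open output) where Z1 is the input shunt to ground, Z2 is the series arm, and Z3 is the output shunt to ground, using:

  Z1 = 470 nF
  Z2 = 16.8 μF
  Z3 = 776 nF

Step 1 — Angular frequency: ω = 2π·f = 2π·2210 = 1.389e+04 rad/s.
Step 2 — Component impedances:
  Z1: Z = 1/(jωC) = -j/(ω·C) = 0 - j153.2 Ω
  Z2: Z = 1/(jωC) = -j/(ω·C) = 0 - j4.287 Ω
  Z3: Z = 1/(jωC) = -j/(ω·C) = 0 - j92.8 Ω
Step 3 — With open output, the series arm Z2 and the output shunt Z3 appear in series to ground: Z2 + Z3 = 0 - j97.09 Ω.
Step 4 — Parallel with input shunt Z1: Z_in = Z1 || (Z2 + Z3) = 0 - j59.43 Ω = 59.43∠-90.0° Ω.

Z = 0 - j59.43 Ω = 59.43∠-90.0° Ω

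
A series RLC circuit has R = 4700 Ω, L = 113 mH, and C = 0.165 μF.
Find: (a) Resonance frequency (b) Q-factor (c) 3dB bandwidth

Step 1 — Resonance condition Im(Z)=0 gives ω₀ = 1/√(LC).
Step 2 — ω₀ = 1/√(0.113·1.65e-07) = 7324 rad/s.
Step 3 — f₀ = ω₀/(2π) = 1166 Hz.
Step 4 — Series Q: Q = ω₀L/R = 7324·0.113/4700 = 0.1761.
Step 5 — 3dB bandwidth: Δω = ω₀/Q = 4.159e+04 rad/s; BW = Δω/(2π) = 6620 Hz.

(a) f₀ = 1166 Hz  (b) Q = 0.1761  (c) BW = 6620 Hz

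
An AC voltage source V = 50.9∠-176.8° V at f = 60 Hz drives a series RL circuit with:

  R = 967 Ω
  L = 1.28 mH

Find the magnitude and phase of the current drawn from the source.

Step 1 — Angular frequency: ω = 2π·f = 2π·60 = 377 rad/s.
Step 2 — Component impedances:
  R: Z = R = 967 Ω
  L: Z = jωL = j·377·0.00128 = 0 + j0.4825 Ω
Step 3 — Series combination: Z_total = R + L = 967 + j0.4825 Ω = 967∠0.0° Ω.
Step 4 — Source phasor: V = 50.9∠-176.8° V = -50.82 - j2.841 V.
Step 5 — Ohm's law: I = V / Z_total = (-50.82 - j2.841) / (967 + j0.4825) = -0.05256 - j0.002912 A.
Step 6 — Convert to polar: |I| = 0.05264 A, ∠I = -176.8°.

I = 0.05264∠-176.8° A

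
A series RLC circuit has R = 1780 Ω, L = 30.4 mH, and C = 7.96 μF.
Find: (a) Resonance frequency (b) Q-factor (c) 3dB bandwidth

Step 1 — Resonance condition Im(Z)=0 gives ω₀ = 1/√(LC).
Step 2 — ω₀ = 1/√(0.0304·7.96e-06) = 2033 rad/s.
Step 3 — f₀ = ω₀/(2π) = 323.5 Hz.
Step 4 — Series Q: Q = ω₀L/R = 2033·0.0304/1780 = 0.03472.
Step 5 — 3dB bandwidth: Δω = ω₀/Q = 5.855e+04 rad/s; BW = Δω/(2π) = 9319 Hz.

(a) f₀ = 323.5 Hz  (b) Q = 0.03472  (c) BW = 9319 Hz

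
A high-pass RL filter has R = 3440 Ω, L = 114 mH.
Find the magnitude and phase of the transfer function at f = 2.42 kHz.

Step 1 — Angular frequency: ω = 2π·2420 = 1.521e+04 rad/s.
Step 2 — Transfer function: H(jω) = jωL/(R + jωL).
Step 3 — Numerator jωL = j·1733; denominator R + jωL = 3440 + j1733.
Step 4 — H = 0.2025 + j0.4019.
Step 5 — Magnitude: |H| = 0.45 (-6.9 dB); phase: φ = 63.3°.

|H| = 0.45 (-6.9 dB), φ = 63.3°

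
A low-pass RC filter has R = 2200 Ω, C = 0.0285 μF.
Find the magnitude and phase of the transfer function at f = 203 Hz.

Step 1 — Angular frequency: ω = 2π·203 = 1275 rad/s.
Step 2 — Transfer function: H(jω) = 1/(1 + jωRC).
Step 3 — Denominator: 1 + jωRC = 1 + j·1275·2200·2.85e-08 = 1 + j0.07997.
Step 4 — H = 0.9936 - j0.07946.
Step 5 — Magnitude: |H| = 0.9968 (-0.0 dB); phase: φ = -4.6°.

|H| = 0.9968 (-0.0 dB), φ = -4.6°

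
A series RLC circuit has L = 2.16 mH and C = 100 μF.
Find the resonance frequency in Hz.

Step 1 — Resonance condition Im(Z)=0 gives ω₀ = 1/√(LC).
Step 2 — ω₀ = 1/√(0.00216·0.0001) = 2152 rad/s.
Step 3 — f₀ = ω₀/(2π) = 342.4 Hz.

f₀ = 342.4 Hz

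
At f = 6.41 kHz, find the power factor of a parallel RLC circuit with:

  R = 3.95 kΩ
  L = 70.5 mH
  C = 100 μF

Step 1 — Angular frequency: ω = 2π·f = 2π·6410 = 4.028e+04 rad/s.
Step 2 — Component impedances:
  R: Z = R = 3950 Ω
  L: Z = jωL = j·4.028e+04·0.0705 = 0 + j2839 Ω
  C: Z = 1/(jωC) = -j/(ω·C) = 0 - j0.2483 Ω
Step 3 — Parallel combination: 1/Z_total = 1/R + 1/L + 1/C; Z_total = 1.561e-05 - j0.2483 Ω = 0.2483∠-90.0° Ω.
Step 4 — Power factor: PF = cos(φ) = Re(Z)/|Z| = 1.561e-05/0.24831 = 6.286e-05.
Step 5 — Type: Im(Z) = -0.2483 ⇒ leading (phase φ = -90.0°).

PF = 6.286e-05 (leading, φ = -90.0°)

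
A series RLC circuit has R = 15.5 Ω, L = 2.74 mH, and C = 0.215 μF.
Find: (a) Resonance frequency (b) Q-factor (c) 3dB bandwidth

Step 1 — Resonance condition Im(Z)=0 gives ω₀ = 1/√(LC).
Step 2 — ω₀ = 1/√(0.00274·2.15e-07) = 4.12e+04 rad/s.
Step 3 — f₀ = ω₀/(2π) = 6557 Hz.
Step 4 — Series Q: Q = ω₀L/R = 4.12e+04·0.00274/15.5 = 7.283.
Step 5 — 3dB bandwidth: Δω = ω₀/Q = 5657 rad/s; BW = Δω/(2π) = 900.3 Hz.

(a) f₀ = 6557 Hz  (b) Q = 7.283  (c) BW = 900.3 Hz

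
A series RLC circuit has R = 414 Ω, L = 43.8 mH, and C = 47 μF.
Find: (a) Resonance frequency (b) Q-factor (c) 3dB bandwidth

Step 1 — Resonance: ω₀ = 1/√(LC) = 1/√(0.0438·4.7e-05) = 697 rad/s.
Step 2 — f₀ = ω₀/(2π) = 110.9 Hz.
Step 3 — Series Q: Q = ω₀L/R = 697·0.0438/414 = 0.07374.
Step 4 — Bandwidth: Δω = ω₀/Q = 9452 rad/s; BW = Δω/(2π) = 1504 Hz.

(a) f₀ = 110.9 Hz  (b) Q = 0.07374  (c) BW = 1504 Hz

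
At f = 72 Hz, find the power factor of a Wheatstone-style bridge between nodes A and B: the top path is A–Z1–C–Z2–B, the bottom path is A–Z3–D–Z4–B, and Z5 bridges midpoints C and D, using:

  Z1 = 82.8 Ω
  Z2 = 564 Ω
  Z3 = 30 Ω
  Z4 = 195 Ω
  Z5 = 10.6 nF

Step 1 — Angular frequency: ω = 2π·f = 2π·72 = 452.4 rad/s.
Step 2 — Component impedances:
  Z1: Z = R = 82.8 Ω
  Z2: Z = R = 564 Ω
  Z3: Z = R = 30 Ω
  Z4: Z = R = 195 Ω
  Z5: Z = 1/(jωC) = -j/(ω·C) = 0 - j2.085e+05 Ω
Step 3 — Bridge requires nodal analysis (the Z5 bridge couples midpoints C and D, so the two paths cannot be reduced to a simple series/parallel combination). Setting node B to ground and injecting 1 A at node A, the 3-node admittance system at A, C, D solves to V_A = Z_AB = 166.9 - j3.78e-06 Ω = 166.9∠-0.0° Ω.
Step 4 — Power factor: PF = cos(φ) = Re(Z)/|Z| = 166.9/166.9 = 1.
Step 5 — Type: Im(Z) = -3.78e-06 ⇒ leading (phase φ = -0.0°).

PF = 1 (leading, φ = -0.0°)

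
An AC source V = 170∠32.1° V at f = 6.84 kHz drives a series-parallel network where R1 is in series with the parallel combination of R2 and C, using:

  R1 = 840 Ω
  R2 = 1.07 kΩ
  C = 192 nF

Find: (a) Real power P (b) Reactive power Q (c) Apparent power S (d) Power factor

Step 1 — Angular frequency: ω = 2π·f = 2π·6840 = 4.298e+04 rad/s.
Step 2 — Component impedances:
  R1: Z = R = 840 Ω
  R2: Z = R = 1070 Ω
  C: Z = 1/(jωC) = -j/(ω·C) = 0 - j121.2 Ω
Step 3 — Parallel branch: R2 || C = 1/(1/R2 + 1/C) = 13.55 - j119.7 Ω.
Step 4 — Series with R1: Z_total = R1 + (R2 || C) = 853.6 - j119.7 Ω = 861.9∠-8.0° Ω.
Step 5 — Source phasor: V = 170∠32.1° V = 144 + j90.34 V.
Step 6 — Current: I = V / Z = 0.1509 + j0.127 A = 0.1972∠40.1° A.
Step 7 — Complex power: S = V·I* = 33.21 - j4.655 VA.
Step 8 — Real power: P = Re(S) = 33.21 W.
Step 9 — Reactive power: Q = Im(S) = -4.655 VAR.
Step 10 — Apparent power: |S| = 33.53 VA.
Step 11 — Power factor: PF = P/|S| = 0.9903 (leading).

(a) P = 33.21 W  (b) Q = -4.655 VAR  (c) S = 33.53 VA  (d) PF = 0.9903 (leading)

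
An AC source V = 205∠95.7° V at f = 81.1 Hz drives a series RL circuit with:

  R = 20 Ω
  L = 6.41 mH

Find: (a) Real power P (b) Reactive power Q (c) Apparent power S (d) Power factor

Step 1 — Angular frequency: ω = 2π·f = 2π·81.1 = 509.6 rad/s.
Step 2 — Component impedances:
  R: Z = R = 20 Ω
  L: Z = jωL = j·509.6·0.00641 = 0 + j3.266 Ω
Step 3 — Series combination: Z_total = R + L = 20 + j3.266 Ω = 20.26∠9.3° Ω.
Step 4 — Source phasor: V = 205∠95.7° V = -20.36 + j204 V.
Step 5 — Current: I = V / Z = 0.6309 + j10.1 A = 10.12∠86.4° A.
Step 6 — Complex power: S = V·I* = 2047 + j334.3 VA.
Step 7 — Real power: P = Re(S) = 2047 W.
Step 8 — Reactive power: Q = Im(S) = 334.3 VAR.
Step 9 — Apparent power: |S| = 2074 VA.
Step 10 — Power factor: PF = P/|S| = 0.9869 (lagging).

(a) P = 2047 W  (b) Q = 334.3 VAR  (c) S = 2074 VA  (d) PF = 0.9869 (lagging)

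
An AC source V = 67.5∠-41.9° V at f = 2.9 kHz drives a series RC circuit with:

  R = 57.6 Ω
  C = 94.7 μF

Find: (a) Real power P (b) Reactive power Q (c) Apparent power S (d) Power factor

Step 1 — Angular frequency: ω = 2π·f = 2π·2900 = 1.822e+04 rad/s.
Step 2 — Component impedances:
  R: Z = R = 57.6 Ω
  C: Z = 1/(jωC) = -j/(ω·C) = 0 - j0.5795 Ω
Step 3 — Series combination: Z_total = R + C = 57.6 - j0.5795 Ω = 57.6∠-0.6° Ω.
Step 4 — Source phasor: V = 67.5∠-41.9° V = 50.24 - j45.08 V.
Step 5 — Current: I = V / Z = 0.88 - j0.7738 A = 1.172∠-41.3° A.
Step 6 — Complex power: S = V·I* = 79.09 - j0.7958 VA.
Step 7 — Real power: P = Re(S) = 79.09 W.
Step 8 — Reactive power: Q = Im(S) = -0.7958 VAR.
Step 9 — Apparent power: |S| = 79.1 VA.
Step 10 — Power factor: PF = P/|S| = 0.9999 (leading).

(a) P = 79.09 W  (b) Q = -0.7958 VAR  (c) S = 79.1 VA  (d) PF = 0.9999 (leading)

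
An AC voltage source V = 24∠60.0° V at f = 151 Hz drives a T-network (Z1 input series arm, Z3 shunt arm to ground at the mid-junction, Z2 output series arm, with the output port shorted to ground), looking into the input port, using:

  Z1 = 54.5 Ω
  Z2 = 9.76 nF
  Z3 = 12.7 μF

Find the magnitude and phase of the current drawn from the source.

Step 1 — Angular frequency: ω = 2π·f = 2π·151 = 948.8 rad/s.
Step 2 — Component impedances:
  Z1: Z = R = 54.5 Ω
  Z2: Z = 1/(jωC) = -j/(ω·C) = 0 - j1.08e+05 Ω
  Z3: Z = 1/(jωC) = -j/(ω·C) = 0 - j82.99 Ω
Step 3 — With the output port shorted to ground, the output series arm Z2 runs from the junction to ground; the shunt arm Z3 also runs from the junction to ground. They appear in parallel: Z3 || Z2 = 0 - j82.93 Ω.
Step 4 — Series with input arm Z1: Z_in = Z1 + (Z3 || Z2) = 54.5 - j82.93 Ω = 99.23∠-56.7° Ω.
Step 5 — Source phasor: V = 24∠60.0° V = 12 + j20.78 V.
Step 6 — Ohm's law: I = V / Z_total = (12 + j20.78) / (54.5 - j82.93) = -0.1086 + j0.2161 A.
Step 7 — Convert to polar: |I| = 0.2419 A, ∠I = 116.7°.

I = 0.2419∠116.7° A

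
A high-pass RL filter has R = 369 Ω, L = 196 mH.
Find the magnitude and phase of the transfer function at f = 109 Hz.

Step 1 — Angular frequency: ω = 2π·109 = 684.9 rad/s.
Step 2 — Transfer function: H(jω) = jωL/(R + jωL).
Step 3 — Numerator jωL = j·134.2; denominator R + jωL = 369 + j134.2.
Step 4 — H = 0.1169 + j0.3213.
Step 5 — Magnitude: |H| = 0.3419 (-9.3 dB); phase: φ = 70.0°.

|H| = 0.3419 (-9.3 dB), φ = 70.0°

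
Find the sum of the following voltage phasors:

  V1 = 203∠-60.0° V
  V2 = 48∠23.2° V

Step 1 — Convert each phasor to rectangular form:
  V1 = 203·(cos(-60.0°) + j·sin(-60.0°)) = 101.5 - j175.8 V
  V2 = 48·(cos(23.2°) + j·sin(23.2°)) = 44.12 + j18.91 V
Step 2 — Sum components: V_total = 145.6 - j156.9 V.
Step 3 — Convert to polar: |V_total| = 214.1 V, ∠V_total = -47.1°.

V_total = 214.1∠-47.1° V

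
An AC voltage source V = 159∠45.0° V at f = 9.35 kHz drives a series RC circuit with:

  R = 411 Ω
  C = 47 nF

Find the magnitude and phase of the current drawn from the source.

Step 1 — Angular frequency: ω = 2π·f = 2π·9350 = 5.875e+04 rad/s.
Step 2 — Component impedances:
  R: Z = R = 411 Ω
  C: Z = 1/(jωC) = -j/(ω·C) = 0 - j362.2 Ω
Step 3 — Series combination: Z_total = R + C = 411 - j362.2 Ω = 547.8∠-41.4° Ω.
Step 4 — Source phasor: V = 159∠45.0° V = 112.4 + j112.4 V.
Step 5 — Ohm's law: I = V / Z_total = (112.4 + j112.4) / (411 - j362.2) = 0.0183 + j0.2897 A.
Step 6 — Convert to polar: |I| = 0.2903 A, ∠I = 86.4°.

I = 0.2903∠86.4° A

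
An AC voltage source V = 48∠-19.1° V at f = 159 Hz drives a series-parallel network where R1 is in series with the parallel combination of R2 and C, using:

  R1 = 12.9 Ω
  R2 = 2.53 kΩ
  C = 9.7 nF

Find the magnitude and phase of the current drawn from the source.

Step 1 — Angular frequency: ω = 2π·f = 2π·159 = 999 rad/s.
Step 2 — Component impedances:
  R1: Z = R = 12.9 Ω
  R2: Z = R = 2530 Ω
  C: Z = 1/(jωC) = -j/(ω·C) = 0 - j1.032e+05 Ω
Step 3 — Parallel branch: R2 || C = 1/(1/R2 + 1/C) = 2528 - j61.99 Ω.
Step 4 — Series with R1: Z_total = R1 + (R2 || C) = 2541 - j61.99 Ω = 2542∠-1.4° Ω.
Step 5 — Source phasor: V = 48∠-19.1° V = 45.36 - j15.71 V.
Step 6 — Ohm's law: I = V / Z_total = (45.36 - j15.71) / (2541 - j61.99) = 0.01799 - j0.005742 A.
Step 7 — Convert to polar: |I| = 0.01888 A, ∠I = -17.7°.

I = 0.01888∠-17.7° A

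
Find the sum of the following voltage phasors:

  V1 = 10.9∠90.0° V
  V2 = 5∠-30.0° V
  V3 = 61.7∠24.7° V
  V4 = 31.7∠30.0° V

Step 1 — Convert each phasor to rectangular form:
  V1 = 10.9·(cos(90.0°) + j·sin(90.0°)) = 0 + j10.9 V
  V2 = 5·(cos(-30.0°) + j·sin(-30.0°)) = 4.33 - j2.5 V
  V3 = 61.7·(cos(24.7°) + j·sin(24.7°)) = 56.05 + j25.78 V
  V4 = 31.7·(cos(30.0°) + j·sin(30.0°)) = 27.45 + j15.85 V
Step 2 — Sum components: V_total = 87.84 + j50.03 V.
Step 3 — Convert to polar: |V_total| = 101.1 V, ∠V_total = 29.7°.

V_total = 101.1∠29.7° V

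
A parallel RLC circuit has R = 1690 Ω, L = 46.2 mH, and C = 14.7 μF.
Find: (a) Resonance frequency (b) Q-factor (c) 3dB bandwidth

Step 1 — Resonance: ω₀ = 1/√(LC) = 1/√(0.0462·1.47e-05) = 1213 rad/s.
Step 2 — f₀ = ω₀/(2π) = 193.1 Hz.
Step 3 — Parallel Q: Q = R/(ω₀L) = 1690/(1213·0.0462) = 30.15.
Step 4 — Bandwidth: Δω = ω₀/Q = 40.25 rad/s; BW = Δω/(2π) = 6.406 Hz.

(a) f₀ = 193.1 Hz  (b) Q = 30.15  (c) BW = 6.406 Hz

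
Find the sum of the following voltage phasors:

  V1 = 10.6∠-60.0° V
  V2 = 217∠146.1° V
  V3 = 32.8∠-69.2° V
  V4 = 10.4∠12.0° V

Step 1 — Convert each phasor to rectangular form:
  V1 = 10.6·(cos(-60.0°) + j·sin(-60.0°)) = 5.3 - j9.18 V
  V2 = 217·(cos(146.1°) + j·sin(146.1°)) = -180.1 + j121 V
  V3 = 32.8·(cos(-69.2°) + j·sin(-69.2°)) = 11.65 - j30.66 V
  V4 = 10.4·(cos(12.0°) + j·sin(12.0°)) = 10.17 + j2.162 V
Step 2 — Sum components: V_total = -153 + j83.35 V.
Step 3 — Convert to polar: |V_total| = 174.2 V, ∠V_total = 151.4°.

V_total = 174.2∠151.4° V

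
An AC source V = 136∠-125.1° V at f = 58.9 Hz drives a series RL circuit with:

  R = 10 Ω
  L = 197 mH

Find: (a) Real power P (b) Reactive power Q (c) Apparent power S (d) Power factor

Step 1 — Angular frequency: ω = 2π·f = 2π·58.9 = 370.1 rad/s.
Step 2 — Component impedances:
  R: Z = R = 10 Ω
  L: Z = jωL = j·370.1·0.197 = 0 + j72.91 Ω
Step 3 — Series combination: Z_total = R + L = 10 + j72.91 Ω = 73.59∠82.2° Ω.
Step 4 — Source phasor: V = 136∠-125.1° V = -78.2 - j111.3 V.
Step 5 — Current: I = V / Z = -1.642 + j0.8473 A = 1.848∠152.7° A.
Step 6 — Complex power: S = V·I* = 34.16 + j249 VA.
Step 7 — Real power: P = Re(S) = 34.16 W.
Step 8 — Reactive power: Q = Im(S) = 249 VAR.
Step 9 — Apparent power: |S| = 251.3 VA.
Step 10 — Power factor: PF = P/|S| = 0.1359 (lagging).

(a) P = 34.16 W  (b) Q = 249 VAR  (c) S = 251.3 VA  (d) PF = 0.1359 (lagging)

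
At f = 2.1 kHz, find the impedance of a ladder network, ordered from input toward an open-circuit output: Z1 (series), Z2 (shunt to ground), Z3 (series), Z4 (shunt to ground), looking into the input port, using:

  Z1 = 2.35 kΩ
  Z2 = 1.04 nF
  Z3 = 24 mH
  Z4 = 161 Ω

Step 1 — Angular frequency: ω = 2π·f = 2π·2100 = 1.319e+04 rad/s.
Step 2 — Component impedances:
  Z1: Z = R = 2350 Ω
  Z2: Z = 1/(jωC) = -j/(ω·C) = 0 - j7.287e+04 Ω
  Z3: Z = jωL = j·1.319e+04·0.024 = 0 + j316.7 Ω
  Z4: Z = R = 161 Ω
Step 3 — Ladder network (open output): work backward from the far end, alternating series and parallel combinations. Z_in = 2512 + j317.7 Ω = 2532∠7.2° Ω.

Z = 2512 + j317.7 Ω = 2532∠7.2° Ω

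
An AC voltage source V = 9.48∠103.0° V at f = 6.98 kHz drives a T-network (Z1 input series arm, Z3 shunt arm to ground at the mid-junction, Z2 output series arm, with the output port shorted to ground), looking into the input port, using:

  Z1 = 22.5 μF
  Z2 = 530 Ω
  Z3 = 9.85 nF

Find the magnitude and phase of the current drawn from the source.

Step 1 — Angular frequency: ω = 2π·f = 2π·6980 = 4.386e+04 rad/s.
Step 2 — Component impedances:
  Z1: Z = 1/(jωC) = -j/(ω·C) = 0 - j1.013 Ω
  Z2: Z = R = 530 Ω
  Z3: Z = 1/(jωC) = -j/(ω·C) = 0 - j2315 Ω
Step 3 — With the output port shorted to ground, the output series arm Z2 runs from the junction to ground; the shunt arm Z3 also runs from the junction to ground. They appear in parallel: Z3 || Z2 = 503.6 - j115.3 Ω.
Step 4 — Series with input arm Z1: Z_in = Z1 + (Z3 || Z2) = 503.6 - j116.3 Ω = 516.9∠-13.0° Ω.
Step 5 — Source phasor: V = 9.48∠103.0° V = -2.133 + j9.237 V.
Step 6 — Ohm's law: I = V / Z_total = (-2.133 + j9.237) / (503.6 - j116.3) = -0.008042 + j0.01648 A.
Step 7 — Convert to polar: |I| = 0.01834 A, ∠I = 116.0°.

I = 0.01834∠116.0° A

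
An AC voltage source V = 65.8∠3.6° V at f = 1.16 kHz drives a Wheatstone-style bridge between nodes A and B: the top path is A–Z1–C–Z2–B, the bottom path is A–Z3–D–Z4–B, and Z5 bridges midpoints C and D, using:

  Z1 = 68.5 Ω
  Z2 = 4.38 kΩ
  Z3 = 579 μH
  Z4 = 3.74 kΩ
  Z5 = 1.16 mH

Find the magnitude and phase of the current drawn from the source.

Step 1 — Angular frequency: ω = 2π·f = 2π·1160 = 7288 rad/s.
Step 2 — Component impedances:
  Z1: Z = R = 68.5 Ω
  Z2: Z = R = 4380 Ω
  Z3: Z = jωL = j·7288·0.000579 = 0 + j4.22 Ω
  Z4: Z = R = 3740 Ω
  Z5: Z = jωL = j·7288·0.00116 = 0 + j8.455 Ω
Step 3 — Bridge requires nodal analysis (the Z5 bridge couples midpoints C and D, so the two paths cannot be reduced to a simple series/parallel combination). Setting node B to ground and injecting 1 A at node A, the 3-node admittance system at A, C, D solves to V_A = Z_AB = 2018 + j5.841 Ω = 2018∠0.2° Ω.
Step 4 — Source phasor: V = 65.8∠3.6° V = 65.67 + j4.132 V.
Step 5 — Ohm's law: I = V / Z_total = (65.67 + j4.132) / (2018 + j5.841) = 0.03254 + j0.001953 A.
Step 6 — Convert to polar: |I| = 0.0326 A, ∠I = 3.4°.

I = 0.0326∠3.4° A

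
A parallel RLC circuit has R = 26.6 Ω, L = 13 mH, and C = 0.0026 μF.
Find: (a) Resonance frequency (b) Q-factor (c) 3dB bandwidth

Step 1 — Resonance: ω₀ = 1/√(LC) = 1/√(0.013·2.6e-09) = 1.72e+05 rad/s.
Step 2 — f₀ = ω₀/(2π) = 2.738e+04 Hz.
Step 3 — Parallel Q: Q = R/(ω₀L) = 26.6/(1.72e+05·0.013) = 0.0119.
Step 4 — Bandwidth: Δω = ω₀/Q = 1.446e+07 rad/s; BW = Δω/(2π) = 2.301e+06 Hz.

(a) f₀ = 2.738e+04 Hz  (b) Q = 0.0119  (c) BW = 2.301e+06 Hz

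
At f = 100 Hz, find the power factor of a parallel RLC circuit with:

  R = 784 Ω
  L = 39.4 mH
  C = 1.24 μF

Step 1 — Angular frequency: ω = 2π·f = 2π·100 = 628.3 rad/s.
Step 2 — Component impedances:
  R: Z = R = 784 Ω
  L: Z = jωL = j·628.3·0.0394 = 0 + j24.76 Ω
  C: Z = 1/(jωC) = -j/(ω·C) = 0 - j1284 Ω
Step 3 — Parallel combination: 1/Z_total = 1/R + 1/L + 1/C; Z_total = 0.8119 + j25.22 Ω = 25.23∠88.2° Ω.
Step 4 — Power factor: PF = cos(φ) = Re(Z)/|Z| = 0.8119/25.23 = 0.03218.
Step 5 — Type: Im(Z) = 25.22 ⇒ lagging (phase φ = 88.2°).

PF = 0.03218 (lagging, φ = 88.2°)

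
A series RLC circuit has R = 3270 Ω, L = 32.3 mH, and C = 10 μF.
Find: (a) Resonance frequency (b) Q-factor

Step 1 — Resonance condition Im(Z)=0 gives ω₀ = 1/√(LC).
Step 2 — ω₀ = 1/√(0.0323·1e-05) = 1760 rad/s.
Step 3 — f₀ = ω₀/(2π) = 280 Hz.
Step 4 — Series Q: Q = ω₀L/R = 1760·0.0323/3270 = 0.01738.

(a) f₀ = 280 Hz  (b) Q = 0.01738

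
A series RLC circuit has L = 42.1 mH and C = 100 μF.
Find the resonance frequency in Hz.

Step 1 — Resonance condition Im(Z)=0 gives ω₀ = 1/√(LC).
Step 2 — ω₀ = 1/√(0.0421·0.0001) = 487.4 rad/s.
Step 3 — f₀ = ω₀/(2π) = 77.57 Hz.

f₀ = 77.57 Hz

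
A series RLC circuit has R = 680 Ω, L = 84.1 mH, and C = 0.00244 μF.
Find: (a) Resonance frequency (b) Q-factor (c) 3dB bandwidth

Step 1 — Resonance condition Im(Z)=0 gives ω₀ = 1/√(LC).
Step 2 — ω₀ = 1/√(0.0841·2.44e-09) = 6.981e+04 rad/s.
Step 3 — f₀ = ω₀/(2π) = 1.111e+04 Hz.
Step 4 — Series Q: Q = ω₀L/R = 6.981e+04·0.0841/680 = 8.634.
Step 5 — 3dB bandwidth: Δω = ω₀/Q = 8086 rad/s; BW = Δω/(2π) = 1287 Hz.

(a) f₀ = 1.111e+04 Hz  (b) Q = 8.634  (c) BW = 1287 Hz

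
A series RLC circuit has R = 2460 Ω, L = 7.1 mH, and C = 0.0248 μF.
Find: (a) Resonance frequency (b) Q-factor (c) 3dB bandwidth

Step 1 — Resonance: ω₀ = 1/√(LC) = 1/√(0.0071·2.48e-08) = 7.536e+04 rad/s.
Step 2 — f₀ = ω₀/(2π) = 1.199e+04 Hz.
Step 3 — Series Q: Q = ω₀L/R = 7.536e+04·0.0071/2460 = 0.2175.
Step 4 — Bandwidth: Δω = ω₀/Q = 3.465e+05 rad/s; BW = Δω/(2π) = 5.514e+04 Hz.

(a) f₀ = 1.199e+04 Hz  (b) Q = 0.2175  (c) BW = 5.514e+04 Hz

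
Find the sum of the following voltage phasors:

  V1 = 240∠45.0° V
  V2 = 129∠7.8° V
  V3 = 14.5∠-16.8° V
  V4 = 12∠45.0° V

Step 1 — Convert each phasor to rectangular form:
  V1 = 240·(cos(45.0°) + j·sin(45.0°)) = 169.7 + j169.7 V
  V2 = 129·(cos(7.8°) + j·sin(7.8°)) = 127.8 + j17.51 V
  V3 = 14.5·(cos(-16.8°) + j·sin(-16.8°)) = 13.88 - j4.191 V
  V4 = 12·(cos(45.0°) + j·sin(45.0°)) = 8.485 + j8.485 V
Step 2 — Sum components: V_total = 319.9 + j191.5 V.
Step 3 — Convert to polar: |V_total| = 372.8 V, ∠V_total = 30.9°.

V_total = 372.8∠30.9° V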